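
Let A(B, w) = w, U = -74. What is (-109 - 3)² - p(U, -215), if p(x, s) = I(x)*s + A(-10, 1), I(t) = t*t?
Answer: 1189883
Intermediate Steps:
I(t) = t²
p(x, s) = 1 + s*x² (p(x, s) = x²*s + 1 = s*x² + 1 = 1 + s*x²)
(-109 - 3)² - p(U, -215) = (-109 - 3)² - (1 - 215*(-74)²) = (-112)² - (1 - 215*5476) = 12544 - (1 - 1177340) = 12544 - 1*(-1177339) = 12544 + 1177339 = 1189883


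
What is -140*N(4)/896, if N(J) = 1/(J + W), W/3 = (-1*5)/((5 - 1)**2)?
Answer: -5/98 ≈ -0.051020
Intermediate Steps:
W = -15/16 (W = 3*((-1*5)/((5 - 1)**2)) = 3*(-5/(4**2)) = 3*(-5/16) = -15/16 ≈ -0.93750)
N(J) = 1/(-15/16 + J) (N(J) = 1/(J - 15/16) = 1/(-15/16 + J))
-140*N(4)/896 = -2240/(-15 + 16*4)/896 = -2240/(-15 + 64)*(1/896) = -2240/49*(1/896) = -140*16/49*(1/896) = -320/7*1/896 = -5/98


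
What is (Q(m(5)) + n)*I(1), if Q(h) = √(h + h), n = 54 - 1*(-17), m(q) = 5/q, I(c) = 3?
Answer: 213 + 3*√2 ≈ 217.24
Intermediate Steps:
n = 71 (n = 54 + 17 = 71)
Q(h) = √2*√h (Q(h) = √(2*h) = √2*√h)
(Q(m(5)) + n)*I(1) = (√2*√(5/5) + 71)*3 = (√2*√(5*(⅕)) + 71)*3 = (√2*√1 + 71)*3 = (√2*1 + 71)*3 = (√2 + 71)*3 = (71 + √2)*3 = 213 + 3*√2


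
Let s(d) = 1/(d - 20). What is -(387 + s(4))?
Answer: -6191/16 ≈ -386.94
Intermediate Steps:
s(d) = 1/(-20 + d)
-(387 + s(4)) = -(387 + 1/(-20 + 4)) = -(387 + 1/(-16)) = -(387 - 1/16) = -1*6191/16 = -6191/16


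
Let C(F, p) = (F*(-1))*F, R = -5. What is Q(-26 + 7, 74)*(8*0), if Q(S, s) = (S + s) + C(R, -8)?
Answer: 0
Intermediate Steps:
C(F, p) = -F² (C(F, p) = (-F)*F = -F²)
Q(S, s) = -25 + S + s (Q(S, s) = (S + s) - 1*(-5)² = (S + s) - 1*25 = (S + s) - 25 = -25 + S + s)
Q(-26 + 7, 74)*(8*0) = (-25 + (-26 + 7) + 74)*(8*0) = (-25 - 19 + 74)*0 = 30*0 = 0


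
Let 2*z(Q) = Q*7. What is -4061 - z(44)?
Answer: -4215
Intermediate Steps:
z(Q) = 7*Q/2 (z(Q) = (Q*7)/2 = (7*Q)/2 = 7*Q/2)
-4061 - z(44) = -4061 - 7*44/2 = -4061 - 1*154 = -4061 - 154 = -4215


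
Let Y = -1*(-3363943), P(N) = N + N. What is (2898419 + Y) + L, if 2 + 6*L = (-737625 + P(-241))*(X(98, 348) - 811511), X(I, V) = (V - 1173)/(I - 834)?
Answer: 440877760613117/4416 ≈ 9.9836e+10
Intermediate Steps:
P(N) = 2*N
X(I, V) = (-1173 + V)/(-834 + I)
Y = 3363943
L = 440850106022525/4416 (L = -1/3 + ((-737625 + 2*(-241))*((-1173 + 348)/(-834 + 98) - 811511))/6 = -1/3 + ((-737625 - 482)*(-825/(-736) - 811511))/6 = -1/3 + (-738107*(-1/736*(-825) - 811511))/6 = -1/3 + (-738107*(825/736 - 811511))/6 = -1/3 + (-738107*(-597271271/736))/6 = -1/3 + (1/6)*(440850106023997/736) = -1/3 + 440850106023997/4416 = 440850106022525/4416 ≈ 9.9830e+10)
(2898419 + Y) + L = (2898419 + 3363943) + 440850106022525/4416 = 6262362 + 440850106022525/4416 = 440877760613117/4416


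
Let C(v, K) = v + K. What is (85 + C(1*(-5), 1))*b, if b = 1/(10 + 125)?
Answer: ⅗ ≈ 0.60000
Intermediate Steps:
C(v, K) = K + v
b = 1/135 ≈ 0.0074074
(85 + C(1*(-5), 1))*b = (85 + (1 + 1*(-5)))*(1/135) = (85 + (1 - 5))*(1/135) = (85 - 4)*(1/135) = 81*(1/135) = ⅗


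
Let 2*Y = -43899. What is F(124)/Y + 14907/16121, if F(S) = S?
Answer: 650404385/707695779 ≈ 0.91905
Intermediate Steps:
Y = -43899/2 (Y = (1/2)*(-43899) = -43899/2 ≈ -21950.)
F(124)/Y + 14907/16121 = 124/(-43899/2) + 14907/16121 = 124*(-2/43899) + 14907*(1/16121) = -248/43899 + 14907/16121 = 650404385/707695779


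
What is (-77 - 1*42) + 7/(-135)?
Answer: -16072/135 ≈ -119.05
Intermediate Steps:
(-77 - 1*42) + 7/(-135) = (-77 - 42) + 7*(-1/135) = -119 - 7/135 = -16072/135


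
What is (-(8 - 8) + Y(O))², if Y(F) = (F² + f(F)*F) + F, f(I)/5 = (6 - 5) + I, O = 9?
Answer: 291600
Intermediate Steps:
f(I) = 5 + 5*I (f(I) = 5*((6 - 5) + I) = 5*(1 + I) = 5 + 5*I)
Y(F) = F + F² + F*(5 + 5*F) (Y(F) = (F² + (5 + 5*F)*F) + F = (F² + F*(5 + 5*F)) + F = F + F² + F*(5 + 5*F))
(-(8 - 8) + Y(O))² = (-(8 - 8) + 6*9*(1 + 9))² = (-1*0 + 6*9*10)² = (0 + 540)² = 540² = 291600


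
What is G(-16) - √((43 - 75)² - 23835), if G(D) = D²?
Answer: 256 - I*√22811 ≈ 256.0 - 151.03*I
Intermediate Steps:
G(-16) - √((43 - 75)² - 23835) = (-16)² - √((43 - 75)² - 23835) = 256 - √((-32)² - 23835) = 256 - √(1024 - 23835) = 256 - √(-22811) = 256 - I*√22811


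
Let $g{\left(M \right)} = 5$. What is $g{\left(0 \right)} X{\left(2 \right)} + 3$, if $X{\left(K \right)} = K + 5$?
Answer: $38$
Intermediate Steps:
$X{\left(K \right)} = 5 + K$
$g{\left(0 \right)} X{\left(2 \right)} + 3 = 5 \left(5 + 2\right) + 3 = 5 \cdot 7 + 3 = 35 + 3 = 38$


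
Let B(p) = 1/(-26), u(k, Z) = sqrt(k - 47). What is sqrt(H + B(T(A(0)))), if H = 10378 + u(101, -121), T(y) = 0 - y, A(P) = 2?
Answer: sqrt(7015502 + 2028*sqrt(6))/26 ≈ 101.91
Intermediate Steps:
T(y) = -y
u(k, Z) = sqrt(-47 + k)
B(p) = -1/26
H = 10378 + 3*sqrt(6) (H = 10378 + sqrt(-47 + 101) = 10378 + sqrt(54) = 10378 + 3*sqrt(6) ≈ 10385.)
sqrt(H + B(T(A(0)))) = sqrt((10378 + 3*sqrt(6)) - 1/26) = sqrt(269827/26 + 3*sqrt(6))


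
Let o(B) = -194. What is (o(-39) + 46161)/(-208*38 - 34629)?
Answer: -45967/42533 ≈ -1.0807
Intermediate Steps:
(o(-39) + 46161)/(-208*38 - 34629) = (-194 + 46161)/(-208*38 - 34629) = 45967/(-7904 - 34629) = 45967/(-42533) = 45967*(-1/42533) = -45967/42533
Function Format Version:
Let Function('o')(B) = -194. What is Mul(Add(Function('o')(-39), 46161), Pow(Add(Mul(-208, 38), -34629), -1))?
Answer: Rational(-45967, 42533) ≈ -1.0807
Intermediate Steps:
Mul(Add(Function('o')(-39), 46161), Pow(Add(Mul(-208, 38), -34629), -1)) = Mul(Add(-194, 46161), Pow(Add(Mul(-208, 38), -34629), -1)) = Mul(45967, Pow(Add(-7904, -34629), -1)) = Mul(45967, Pow(-42533, -1)) = Mul(45967, Rational(-1, 42533)) = Rational(-45967, 42533)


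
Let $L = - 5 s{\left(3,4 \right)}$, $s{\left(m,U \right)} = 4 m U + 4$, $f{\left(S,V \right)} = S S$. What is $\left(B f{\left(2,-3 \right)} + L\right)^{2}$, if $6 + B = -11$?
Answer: $107584$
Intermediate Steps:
$f{\left(S,V \right)} = S^{2}$
$B = -17$ ($B = -6 - 11 = -17$)
$s{\left(m,U \right)} = 4 + 4 U m$ ($s{\left(m,U \right)} = 4 U m + 4 = 4 + 4 U m$)
$L = -260$ ($L = - 5 \left(4 + 4 \cdot 4 \cdot 3\right) = - 5 \left(4 + 48\right) = \left(-5\right) 52 = -260$)
$\left(B f{\left(2,-3 \right)} + L\right)^{2} = \left(- 17 \cdot 2^{2} - 260\right)^{2} = \left(\left(-17\right) 4 - 260\right)^{2} = \left(-68 - 260\right)^{2} = \left(-328\right)^{2} = 107584$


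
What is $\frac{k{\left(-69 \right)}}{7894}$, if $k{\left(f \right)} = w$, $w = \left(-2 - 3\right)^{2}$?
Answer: $\frac{25}{7894} \approx 0.003167$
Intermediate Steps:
$w = 25$ ($w = \left(-5\right)^{2} = 25$)
$k{\left(f \right)} = 25$
$\frac{k{\left(-69 \right)}}{7894} = \frac{25}{7894}$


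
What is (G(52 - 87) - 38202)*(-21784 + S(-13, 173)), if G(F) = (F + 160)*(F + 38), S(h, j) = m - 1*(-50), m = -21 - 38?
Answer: 824363811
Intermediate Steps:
m = -59
S(h, j) = -9 (S(h, j) = -59 - 1*(-50) = -59 + 50 = -9)
G(F) = (38 + F)*(160 + F) (G(F) = (160 + F)*(38 + F) = (38 + F)*(160 + F))
(G(52 - 87) - 38202)*(-21784 + S(-13, 173)) = ((6080 + (52 - 87)² + 198*(52 - 87)) - 38202)*(-21784 - 9) = ((6080 + (-35)² + 198*(-35)) - 38202)*(-21793) = ((6080 + 1225 - 6930) - 38202)*(-21793) = (375 - 38202)*(-21793) = -37827*(-21793) = 824363811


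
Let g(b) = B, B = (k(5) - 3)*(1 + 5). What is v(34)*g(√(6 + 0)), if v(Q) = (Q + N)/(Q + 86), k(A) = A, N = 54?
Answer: 44/5 ≈ 8.8000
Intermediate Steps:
v(Q) = (54 + Q)/(86 + Q) (v(Q) = (Q + 54)/(Q + 86) = (54 + Q)/(86 + Q))
B = 12 (B = (5 - 3)*(1 + 5) = 2*6 = 12)
g(b) = 12
v(34)*g(√(6 + 0)) = ((54 + 34)/(86 + 34))*12 = (88/120)*12 = ((1/120)*88)*12 = (11/15)*12 = 44/5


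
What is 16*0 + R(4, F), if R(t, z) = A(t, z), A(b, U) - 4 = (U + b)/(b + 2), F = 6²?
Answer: 32/3 ≈ 10.667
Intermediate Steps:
F = 36
A(b, U) = 4 + (U + b)/(2 + b) (A(b, U) = 4 + (U + b)/(b + 2) = 4 + (U + b)/(2 + b))
R(t, z) = (8 + z + 5*t)/(2 + t)
16*0 + R(4, F) = 16*0 + (8 + 36 + 5*4)/(2 + 4) = 0 + (8 + 36 + 20)/6 = 0 + (⅙)*64 = 0 + 32/3 = 32/3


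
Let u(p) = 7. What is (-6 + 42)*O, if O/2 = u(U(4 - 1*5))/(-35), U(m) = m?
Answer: -72/5 ≈ -14.400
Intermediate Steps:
O = -2/5 (O = 2*(7/(-35)) = 2*(7*(-1/35)) = 2*(-1/5) = -2/5 ≈ -0.40000)
(-6 + 42)*O = (-6 + 42)*(-2/5) = 36*(-2/5) = -72/5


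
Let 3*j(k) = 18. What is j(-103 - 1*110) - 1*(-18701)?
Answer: 18707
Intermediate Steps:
j(k) = 6 (j(k) = (⅓)*18 = 6)
j(-103 - 1*110) - 1*(-18701) = 6 - 1*(-18701) = 6 + 18701 = 18707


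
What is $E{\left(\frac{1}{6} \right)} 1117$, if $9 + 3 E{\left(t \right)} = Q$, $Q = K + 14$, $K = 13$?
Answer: $6702$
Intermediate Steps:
$Q = 27$ ($Q = 13 + 14 = 27$)
$E{\left(t \right)} = 6$ ($E{\left(t \right)} = -3 + \frac{1}{3} \cdot 27 = -3 + 9 = 6$)
$E{\left(\frac{1}{6} \right)} 1117 = 6 \cdot 1117 = 6702$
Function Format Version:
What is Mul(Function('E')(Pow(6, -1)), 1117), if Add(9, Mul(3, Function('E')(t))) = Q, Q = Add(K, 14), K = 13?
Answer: 6702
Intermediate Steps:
Q = 27 (Q = Add(13, 14) = 27)
Function('E')(t) = 6 (Function('E')(t) = Add(-3, Mul(Rational(1, 3), 27)) = Add(-3, 9) = 6)
Mul(Function('E')(Pow(6, -1)), 1117) = Mul(6, 1117) = 6702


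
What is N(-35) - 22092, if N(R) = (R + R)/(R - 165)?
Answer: -441833/20 ≈ -22092.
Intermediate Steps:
N(R) = 2*R/(-165 + R) (N(R) = (2*R)/(-165 + R) = 2*R/(-165 + R))
N(-35) - 22092 = 2*(-35)/(-165 - 35) - 22092 = 2*(-35)/(-200) - 22092 = 2*(-35)*(-1/200) - 22092 = 7/20 - 22092 = -441833/20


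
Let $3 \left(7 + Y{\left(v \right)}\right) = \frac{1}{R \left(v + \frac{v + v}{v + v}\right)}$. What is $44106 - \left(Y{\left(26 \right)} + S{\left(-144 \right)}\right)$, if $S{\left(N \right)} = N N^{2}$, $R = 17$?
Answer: $\frac{4172443568}{1377} \approx 3.0301 \cdot 10^{6}$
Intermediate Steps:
$S{\left(N \right)} = N^{3}$
$Y{\left(v \right)} = -7 + \frac{1}{3 \left(17 + 17 v\right)}$ ($Y{\left(v \right)} = -7 + \frac{1}{3 \cdot 17 \left(v + \frac{v + v}{v + v}\right)} = -7 + \frac{1}{3 \cdot 17 \left(v + \frac{2 v}{2 v}\right)} = -7 + \frac{1}{3 \cdot 17 \left(v + 2 v \frac{1}{2 v}\right)} = -7 + \frac{1}{3 \cdot 17 \left(v + 1\right)} = -7 + \frac{1}{3 \cdot 17 \left(1 + v\right)} = -7 + \frac{1}{3 \left(17 + 17 v\right)}$)
$44106 - \left(Y{\left(26 \right)} + S{\left(-144 \right)}\right) = 44106 - \left(\frac{-356 - 9282}{51 \left(1 + 26\right)} + \left(-144\right)^{3}\right) = 44106 - \left(\frac{-356 - 9282}{51 \cdot 27} - 2985984\right) = 44106 - \left(\frac{1}{51} \cdot \frac{1}{27} \left(-9638\right) - 2985984\right) = 44106 - \left(- \frac{9638}{1377} - 2985984\right) = 44106 - - \frac{4111709606}{1377} = 44106 + \frac{4111709606}{1377} = \frac{4172443568}{1377}$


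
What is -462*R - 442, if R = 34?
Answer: -16150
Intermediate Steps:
-462*R - 442 = -462*34 - 442 = -15708 - 442 = -16150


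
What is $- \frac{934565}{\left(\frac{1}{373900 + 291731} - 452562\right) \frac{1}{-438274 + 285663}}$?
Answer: $- \frac{94935554289379665}{301239296621} \approx -3.1515 \cdot 10^{5}$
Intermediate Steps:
$- \frac{934565}{\left(\frac{1}{373900 + 291731} - 452562\right) \frac{1}{-438274 + 285663}} = - \frac{934565}{\left(\frac{1}{665631} - 452562\right) \frac{1}{-152611}} = - \frac{934565}{\left(\frac{1}{665631} - 452562\right) \left(- \frac{1}{152611}\right)} = - \frac{934565}{\left(- \frac{301239296621}{665631}\right) \left(- \frac{1}{152611}\right)} = - \frac{934565}{\frac{301239296621}{101582612541}} = \left(-934565\right) \frac{101582612541}{301239296621} = - \frac{94935554289379665}{301239296621}$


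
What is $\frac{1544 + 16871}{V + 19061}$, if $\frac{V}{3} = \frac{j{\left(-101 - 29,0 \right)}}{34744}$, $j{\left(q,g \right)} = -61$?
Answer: $\frac{639810760}{662255201} \approx 0.96611$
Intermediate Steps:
$V = - \frac{183}{34744}$ ($V = 3 \left(- \frac{61}{34744}\right) = - \frac{183}{34744} \approx -0.0052671$)
$\frac{1544 + 16871}{V + 19061} = \frac{1544 + 16871}{- \frac{183}{34744} + 19061} = \frac{18415}{\frac{662255201}{34744}} = 18415 \cdot \frac{34744}{662255201} = \frac{639810760}{662255201}$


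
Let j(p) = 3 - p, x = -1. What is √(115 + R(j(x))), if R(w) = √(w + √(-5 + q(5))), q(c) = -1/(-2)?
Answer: √(460 + 2*√2*√(8 + 3*I*√2))/2 ≈ 10.82 + 0.023737*I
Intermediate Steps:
q(c) = ½ (q(c) = -1*(-½) = ½)
R(w) = √(w + 3*I*√2/2) (R(w) = √(w + √(-5 + ½)) = √(w + √(-9/2)) = √(w + 3*I*√2/2))
√(115 + R(j(x))) = √(115 + √(4*(3 - 1*(-1)) + 6*I*√2)/2) = √(115 + √(4*(3 + 1) + 6*I*√2)/2) = √(115 + √(4*4 + 6*I*√2)/2) = √(115 + √(16 + 6*I*√2)/2)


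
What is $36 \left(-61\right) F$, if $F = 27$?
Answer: $-59292$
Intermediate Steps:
$36 \left(-61\right) F = 36 \left(-61\right) 27 = \left(-2196\right) 27 = -59292$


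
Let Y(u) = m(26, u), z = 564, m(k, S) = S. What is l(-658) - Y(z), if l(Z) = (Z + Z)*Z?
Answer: 865364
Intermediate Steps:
Y(u) = u
l(Z) = 2*Z² (l(Z) = (2*Z)*Z = 2*Z²)
l(-658) - Y(z) = 2*(-658)² - 1*564 = 2*432964 - 564 = 865928 - 564 = 865364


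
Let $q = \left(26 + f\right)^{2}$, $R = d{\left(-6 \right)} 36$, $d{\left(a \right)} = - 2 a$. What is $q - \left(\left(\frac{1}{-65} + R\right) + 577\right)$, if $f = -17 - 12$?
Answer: $- \frac{64999}{65} \approx -999.98$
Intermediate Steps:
$f = -29$ ($f = -17 - 12 = -29$)
$R = 432$ ($R = \left(-2\right) \left(-6\right) 36 = 12 \cdot 36 = 432$)
$q = 9$ ($q = \left(26 - 29\right)^{2} = \left(-3\right)^{2} = 9$)
$q - \left(\left(\frac{1}{-65} + R\right) + 577\right) = 9 - \left(\left(\frac{1}{-65} + 432\right) + 577\right) = 9 - \left(\left(- \frac{1}{65} + 432\right) + 577\right) = 9 - \left(\frac{28079}{65} + 577\right) = 9 - \frac{65584}{65} = - \frac{64999}{65}$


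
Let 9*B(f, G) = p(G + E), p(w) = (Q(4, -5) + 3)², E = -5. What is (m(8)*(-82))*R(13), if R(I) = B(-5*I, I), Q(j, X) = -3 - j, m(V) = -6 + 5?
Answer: 1312/9 ≈ 145.78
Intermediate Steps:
m(V) = -1
p(w) = 16 (p(w) = ((-3 - 1*4) + 3)² = ((-3 - 4) + 3)² = (-7 + 3)² = (-4)² = 16)
B(f, G) = 16/9 (B(f, G) = (⅑)*16 = 16/9)
R(I) = 16/9
(m(8)*(-82))*R(13) = -1*(-82)*(16/9) = 82*(16/9) = 1312/9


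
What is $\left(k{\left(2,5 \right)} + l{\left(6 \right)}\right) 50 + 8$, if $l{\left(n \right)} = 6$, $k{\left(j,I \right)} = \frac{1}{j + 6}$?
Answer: $\frac{1257}{4} \approx 314.25$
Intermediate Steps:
$k{\left(j,I \right)} = \frac{1}{6 + j}$
$\left(k{\left(2,5 \right)} + l{\left(6 \right)}\right) 50 + 8 = \left(\frac{1}{6 + 2} + 6\right) 50 + 8 = \left(\frac{1}{8} + 6\right) 50 + 8 = \frac{49}{8} \cdot 50 + 8 = \frac{1225}{4} + 8 = \frac{1257}{4}$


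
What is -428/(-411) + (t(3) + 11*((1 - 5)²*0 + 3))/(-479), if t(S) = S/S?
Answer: 191038/196869 ≈ 0.97038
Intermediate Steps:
t(S) = 1
-428/(-411) + (t(3) + 11*((1 - 5)²*0 + 3))/(-479) = -428/(-411) + (1 + 11*((1 - 5)²*0 + 3))/(-479) = -428*(-1/411) + (1 + 11*((-4)²*0 + 3))*(-1/479) = 428/411 + (1 + 11*(16*0 + 3))*(-1/479) = 428/411 + (1 + 11*(0 + 3))*(-1/479) = 428/411 + (1 + 11*3)*(-1/479) = 428/411 + (1 + 33)*(-1/479) = 428/411 + 34*(-1/479) = 428/411 - 34/479 = 191038/196869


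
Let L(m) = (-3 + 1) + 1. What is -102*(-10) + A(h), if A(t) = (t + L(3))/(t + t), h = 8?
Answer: 16327/16 ≈ 1020.4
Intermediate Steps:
L(m) = -1 (L(m) = -2 + 1 = -1)
A(t) = (-1 + t)/(2*t) (A(t) = (t - 1)/(t + t) = (-1 + t)/((2*t)) = (-1 + t)*(1/(2*t)) = (-1 + t)/(2*t))
-102*(-10) + A(h) = -102*(-10) + (1/2)*(-1 + 8)/8 = 1020 + (1/2)*(1/8)*7 = 1020 + 7/16 = 16327/16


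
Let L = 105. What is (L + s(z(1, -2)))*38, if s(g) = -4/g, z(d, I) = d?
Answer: 3838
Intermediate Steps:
(L + s(z(1, -2)))*38 = (105 - 4/1)*38 = (105 - 4*1)*38 = (105 - 4)*38 = 101*38 = 3838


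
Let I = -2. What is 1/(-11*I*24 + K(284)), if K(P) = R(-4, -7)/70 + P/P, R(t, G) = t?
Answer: 35/18513 ≈ 0.0018906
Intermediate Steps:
K(P) = 33/35 (K(P) = -4/70 + P/P = -4*1/70 + 1 = -2/35 + 1 = 33/35)
1/(-11*I*24 + K(284)) = 1/(-11*(-2)*24 + 33/35) = 1/(22*24 + 33/35) = 1/(528 + 33/35) = 1/(18513/35) = 35/18513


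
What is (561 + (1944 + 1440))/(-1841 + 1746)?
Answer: -789/19 ≈ -41.526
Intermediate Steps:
(561 + (1944 + 1440))/(-1841 + 1746) = (561 + 3384)/(-95) = 3945*(-1/95) = -789/19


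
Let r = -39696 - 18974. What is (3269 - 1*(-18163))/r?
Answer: -10716/29335 ≈ -0.36530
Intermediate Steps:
r = -58670
(3269 - 1*(-18163))/r = (3269 - 1*(-18163))/(-58670) = (3269 + 18163)*(-1/58670) = 21432*(-1/58670) = -10716/29335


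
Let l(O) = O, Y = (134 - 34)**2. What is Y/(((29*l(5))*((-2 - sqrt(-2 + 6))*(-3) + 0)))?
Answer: 500/87 ≈ 5.7471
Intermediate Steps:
Y = 10000 (Y = 100**2 = 10000)
Y/(((29*l(5))*((-2 - sqrt(-2 + 6))*(-3) + 0))) = 10000/(((29*5)*((-2 - sqrt(-2 + 6))*(-3) + 0))) = 10000/((145*((-2 - sqrt(4))*(-3) + 0))) = 10000/((145*((-2 - 1*2)*(-3) + 0))) = 10000/((145*((-2 - 2)*(-3) + 0))) = 10000/((145*(-4*(-3) + 0))) = 10000/((145*(12 + 0))) = 10000/((145*12)) = 10000/1740 = 10000*(1/1740) = 500/87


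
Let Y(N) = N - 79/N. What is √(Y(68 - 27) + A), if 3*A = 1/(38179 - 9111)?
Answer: √738877790361/137514 ≈ 6.2509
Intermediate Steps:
A = 1/87204 (A = 1/(3*(38179 - 9111)) = (⅓)/29068 = (⅓)*(1/29068) = 1/87204 ≈ 1.1467e-5)
√(Y(68 - 27) + A) = √(((68 - 27) - 79/(68 - 27)) + 1/87204) = √((41 - 79/41) + 1/87204) = √(1602/41 + 1/87204) = √(139700849/3575364) = √738877790361/137514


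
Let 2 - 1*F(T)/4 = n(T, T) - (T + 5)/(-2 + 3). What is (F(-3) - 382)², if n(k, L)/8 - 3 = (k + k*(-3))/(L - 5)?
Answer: 191844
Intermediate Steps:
n(k, L) = 24 - 16*k/(-5 + L) (n(k, L) = 24 + 8*((k + k*(-3))/(L - 5)) = 24 + 8*((k - 3*k)/(-5 + L)) = 24 + 8*((-2*k)/(-5 + L)) = 24 + 8*(-2*k/(-5 + L)) = 24 - 16*k/(-5 + L))
F(T) = 28 + 4*T - 32*(-15 + T)/(-5 + T) (F(T) = 8 - 4*(8*(-15 - 2*T + 3*T)/(-5 + T) - (T + 5)/(-2 + 3)) = 8 - 4*(8*(-15 + T)/(-5 + T) - (5 + T)/1) = 8 - 4*(8*(-15 + T)/(-5 + T) - (5 + T)) = 8 - 4*(8*(-15 + T)/(-5 + T) + (-5 - T)) = 8 - 4*(-5 - T + 8*(-15 + T)/(-5 + T)) = 8 + (20 + 4*T - 32*(-15 + T)/(-5 + T)) = 28 + 4*T - 32*(-15 + T)/(-5 + T))
(F(-3) - 382)² = (4*(85 + (-3)² - 6*(-3))/(-5 - 3) - 382)² = (4*(85 + 9 + 18)/(-8) - 382)² = (4*(-⅛)*112 - 382)² = (-56 - 382)² = (-438)² = 191844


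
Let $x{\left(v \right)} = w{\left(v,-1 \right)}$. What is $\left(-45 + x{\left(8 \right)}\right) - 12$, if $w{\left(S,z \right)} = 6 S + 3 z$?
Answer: $-12$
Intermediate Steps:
$w{\left(S,z \right)} = 3 z + 6 S$
$x{\left(v \right)} = -3 + 6 v$ ($x{\left(v \right)} = 3 \left(-1\right) + 6 v = -3 + 6 v$)
$\left(-45 + x{\left(8 \right)}\right) - 12 = \left(-45 + \left(-3 + 6 \cdot 8\right)\right) - 12 = \left(-45 + \left(-3 + 48\right)\right) - 12 = \left(-45 + 45\right) - 12 = 0 - 12 = -12$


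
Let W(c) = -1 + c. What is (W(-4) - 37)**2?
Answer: 1764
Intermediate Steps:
(W(-4) - 37)**2 = ((-1 - 4) - 37)**2 = (-5 - 37)**2 = (-42)**2 = 1764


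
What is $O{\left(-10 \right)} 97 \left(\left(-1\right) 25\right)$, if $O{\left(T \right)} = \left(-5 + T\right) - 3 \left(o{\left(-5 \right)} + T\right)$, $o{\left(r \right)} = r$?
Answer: $-72750$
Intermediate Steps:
$O{\left(T \right)} = 10 - 2 T$ ($O{\left(T \right)} = \left(-5 + T\right) - 3 \left(-5 + T\right) = \left(-5 + T\right) - \left(-15 + 3 T\right) = 10 - 2 T$)
$O{\left(-10 \right)} 97 \left(\left(-1\right) 25\right) = \left(10 - -20\right) 97 \left(\left(-1\right) 25\right) = \left(10 + 20\right) 97 \left(-25\right) = 30 \cdot 97 \left(-25\right) = 2910 \left(-25\right) = -72750$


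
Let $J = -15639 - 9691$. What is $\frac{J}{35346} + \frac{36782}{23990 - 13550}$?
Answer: $\frac{86304281}{30751020} \approx 2.8065$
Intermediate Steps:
$J = -25330$ ($J = -15639 - 9691 = -25330$)
$\frac{J}{35346} + \frac{36782}{23990 - 13550} = - \frac{25330}{35346} + \frac{36782}{23990 - 13550} = \left(-25330\right) \frac{1}{35346} + \frac{36782}{10440} = - \frac{12665}{17673} + 36782 \cdot \frac{1}{10440} = - \frac{12665}{17673} + \frac{18391}{5220} = \frac{86304281}{30751020}$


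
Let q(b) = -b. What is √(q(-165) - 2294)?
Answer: I*√2129 ≈ 46.141*I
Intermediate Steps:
√(q(-165) - 2294) = √(-1*(-165) - 2294) = √(165 - 2294) = √(-2129) = I*√2129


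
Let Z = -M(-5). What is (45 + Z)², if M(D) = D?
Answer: 2500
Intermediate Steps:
Z = 5 (Z = -1*(-5) = 5)
(45 + Z)² = (45 + 5)² = 50² = 2500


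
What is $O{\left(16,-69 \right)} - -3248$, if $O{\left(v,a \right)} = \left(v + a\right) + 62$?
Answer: $3257$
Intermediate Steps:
$O{\left(v,a \right)} = 62 + a + v$ ($O{\left(v,a \right)} = \left(a + v\right) + 62 = 62 + a + v$)
$O{\left(16,-69 \right)} - -3248 = \left(62 - 69 + 16\right) - -3248 = 9 + 3248 = 3257$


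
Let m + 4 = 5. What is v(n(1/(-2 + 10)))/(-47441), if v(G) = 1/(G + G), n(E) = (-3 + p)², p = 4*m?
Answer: -1/94882 ≈ -1.0539e-5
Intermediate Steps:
m = 1 (m = -4 + 5 = 1)
p = 4 (p = 4*1 = 4)
n(E) = 1 (n(E) = (-3 + 4)² = 1² = 1)
v(G) = 1/(2*G)
v(n(1/(-2 + 10)))/(-47441) = ((½)/1)/(-47441) = ((½)*1)*(-1/47441) = (½)*(-1/47441) = -1/94882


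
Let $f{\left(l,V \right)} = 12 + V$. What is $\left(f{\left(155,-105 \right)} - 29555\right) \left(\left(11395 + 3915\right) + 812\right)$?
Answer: $-477985056$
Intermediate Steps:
$\left(f{\left(155,-105 \right)} - 29555\right) \left(\left(11395 + 3915\right) + 812\right) = \left(\left(12 - 105\right) - 29555\right) \left(\left(11395 + 3915\right) + 812\right) = \left(-93 - 29555\right) \left(15310 + 812\right) = \left(-29648\right) 16122 = -477985056$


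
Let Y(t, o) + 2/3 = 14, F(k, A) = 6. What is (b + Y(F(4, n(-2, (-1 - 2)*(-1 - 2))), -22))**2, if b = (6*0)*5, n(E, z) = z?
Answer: 1600/9 ≈ 177.78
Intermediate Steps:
Y(t, o) = 40/3 (Y(t, o) = -2/3 + 14 = 40/3)
b = 0 (b = 0*5 = 0)
(b + Y(F(4, n(-2, (-1 - 2)*(-1 - 2))), -22))**2 = (0 + 40/3)**2 = (40/3)**2 = 1600/9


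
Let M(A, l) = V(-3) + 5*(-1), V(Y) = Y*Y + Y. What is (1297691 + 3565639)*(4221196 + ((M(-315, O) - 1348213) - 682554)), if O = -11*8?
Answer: 10652783931900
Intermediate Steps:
O = -88
V(Y) = Y + Y**2 (V(Y) = Y**2 + Y = Y + Y**2)
M(A, l) = 1 (M(A, l) = -3*(1 - 3) + 5*(-1) = -3*(-2) - 5 = 6 - 5 = 1)
(1297691 + 3565639)*(4221196 + ((M(-315, O) - 1348213) - 682554)) = (1297691 + 3565639)*(4221196 + ((1 - 1348213) - 682554)) = 4863330*(4221196 + (-1348212 - 682554)) = 4863330*(4221196 - 2030766) = 4863330*2190430 = 10652783931900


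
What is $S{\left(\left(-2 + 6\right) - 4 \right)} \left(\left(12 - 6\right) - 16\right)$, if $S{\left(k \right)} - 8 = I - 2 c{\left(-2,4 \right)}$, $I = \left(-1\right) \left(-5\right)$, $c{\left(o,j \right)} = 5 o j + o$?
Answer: $-970$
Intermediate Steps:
$c{\left(o,j \right)} = o + 5 j o$ ($c{\left(o,j \right)} = 5 j o + o = o + 5 j o$)
$I = 5$
$S{\left(k \right)} = 97$ ($S{\left(k \right)} = 8 - \left(-5 + 2 \left(- 2 \left(1 + 5 \cdot 4\right)\right)\right) = 8 - \left(-5 + 2 \left(- 2 \left(1 + 20\right)\right)\right) = 8 - \left(-5 + 2 \left(\left(-2\right) 21\right)\right) = 8 + \left(5 - -84\right) = 8 + \left(5 + 84\right) = 8 + 89 = 97$)
$S{\left(\left(-2 + 6\right) - 4 \right)} \left(\left(12 - 6\right) - 16\right) = 97 \left(\left(12 - 6\right) - 16\right) = 97 \left(6 - 16\right) = 97 \left(-10\right) = -970$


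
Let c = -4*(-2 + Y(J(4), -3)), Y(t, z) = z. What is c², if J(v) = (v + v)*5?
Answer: 400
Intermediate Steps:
J(v) = 10*v (J(v) = (2*v)*5 = 10*v)
c = 20 (c = -4*(-2 - 3) = -4*(-5) = 20)
c² = 20² = 400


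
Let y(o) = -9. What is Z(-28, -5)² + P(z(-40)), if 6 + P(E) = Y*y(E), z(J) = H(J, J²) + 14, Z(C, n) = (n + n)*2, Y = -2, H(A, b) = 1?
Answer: 412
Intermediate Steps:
Z(C, n) = 4*n (Z(C, n) = (2*n)*2 = 4*n)
z(J) = 15 (z(J) = 1 + 14 = 15)
P(E) = 12 (P(E) = -6 - 2*(-9) = -6 + 18 = 12)
Z(-28, -5)² + P(z(-40)) = (4*(-5))² + 12 = (-20)² + 12 = 400 + 12 = 412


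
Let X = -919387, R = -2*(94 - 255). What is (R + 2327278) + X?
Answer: 1408213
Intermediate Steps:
R = 322 (R = -2*(-161) = 322)
(R + 2327278) + X = (322 + 2327278) - 919387 = 2327600 - 919387 = 1408213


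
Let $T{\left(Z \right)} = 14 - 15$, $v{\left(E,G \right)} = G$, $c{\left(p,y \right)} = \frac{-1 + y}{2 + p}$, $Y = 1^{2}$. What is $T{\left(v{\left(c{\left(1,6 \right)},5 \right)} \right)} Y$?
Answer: $-1$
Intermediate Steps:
$Y = 1$
$c{\left(p,y \right)} = \frac{-1 + y}{2 + p}$
$T{\left(Z \right)} = -1$
$T{\left(v{\left(c{\left(1,6 \right)},5 \right)} \right)} Y = \left(-1\right) 1 = -1$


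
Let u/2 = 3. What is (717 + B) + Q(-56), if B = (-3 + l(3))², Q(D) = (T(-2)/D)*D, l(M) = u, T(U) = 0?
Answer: 726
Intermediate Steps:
u = 6 (u = 2*3 = 6)
l(M) = 6
Q(D) = 0 (Q(D) = (0/D)*D = 0*D = 0)
B = 9 (B = (-3 + 6)² = 3² = 9)
(717 + B) + Q(-56) = (717 + 9) + 0 = 726 + 0 = 726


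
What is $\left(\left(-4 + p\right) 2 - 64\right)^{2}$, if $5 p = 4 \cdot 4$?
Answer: $\frac{107584}{25} \approx 4303.4$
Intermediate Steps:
$p = \frac{16}{5}$ ($p = \frac{4 \cdot 4}{5} = \frac{1}{5} \cdot 16 = \frac{16}{5} \approx 3.2$)
$\left(\left(-4 + p\right) 2 - 64\right)^{2} = \left(\left(-4 + \frac{16}{5}\right) 2 - 64\right)^{2} = \left(\left(- \frac{4}{5}\right) 2 - 64\right)^{2} = \left(- \frac{8}{5} - 64\right)^{2} = \left(- \frac{328}{5}\right)^{2} = \frac{107584}{25}$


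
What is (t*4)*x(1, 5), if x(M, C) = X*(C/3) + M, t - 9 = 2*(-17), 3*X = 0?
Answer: -100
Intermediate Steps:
X = 0 (X = (⅓)*0 = 0)
t = -25 (t = 9 + 2*(-17) = 9 - 34 = -25)
x(M, C) = M (x(M, C) = 0*(C/3) + M = 0 + M = M)
(t*4)*x(1, 5) = -25*4*1 = -100*1 = -100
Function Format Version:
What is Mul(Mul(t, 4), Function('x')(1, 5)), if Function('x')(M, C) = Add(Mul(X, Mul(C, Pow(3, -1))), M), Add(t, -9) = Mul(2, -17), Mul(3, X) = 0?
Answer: -100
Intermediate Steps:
X = 0 (X = Mul(Rational(1, 3), 0) = 0)
t = -25 (t = Add(9, Mul(2, -17)) = Add(9, -34) = -25)
Function('x')(M, C) = M (Function('x')(M, C) = Add(Mul(0, Mul(C, Pow(3, -1))), M) = Add(Mul(0, Mul(C, Rational(1, 3))), M) = Add(Mul(0, Mul(Rational(1, 3), C)), M) = Add(0, M) = M)
Mul(Mul(t, 4), Function('x')(1, 5)) = Mul(Mul(-25, 4), 1) = Mul(-100, 1) = -100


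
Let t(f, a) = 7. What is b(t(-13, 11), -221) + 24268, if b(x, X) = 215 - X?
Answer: 24704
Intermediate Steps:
b(t(-13, 11), -221) + 24268 = (215 - 1*(-221)) + 24268 = (215 + 221) + 24268 = 436 + 24268 = 24704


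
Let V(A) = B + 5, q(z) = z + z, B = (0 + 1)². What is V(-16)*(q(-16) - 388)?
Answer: -2520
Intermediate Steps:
B = 1 (B = 1² = 1)
q(z) = 2*z
V(A) = 6 (V(A) = 1 + 5 = 6)
V(-16)*(q(-16) - 388) = 6*(2*(-16) - 388) = 6*(-32 - 388) = 6*(-420) = -2520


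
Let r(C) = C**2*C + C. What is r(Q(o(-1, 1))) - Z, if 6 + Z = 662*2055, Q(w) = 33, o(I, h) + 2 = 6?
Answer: -1324434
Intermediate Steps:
o(I, h) = 4 (o(I, h) = -2 + 6 = 4)
r(C) = C + C**3 (r(C) = C**3 + C = C + C**3)
Z = 1360404 (Z = -6 + 662*2055 = -6 + 1360410 = 1360404)
r(Q(o(-1, 1))) - Z = (33 + 33**3) - 1*1360404 = (33 + 35937) - 1360404 = 35970 - 1360404 = -1324434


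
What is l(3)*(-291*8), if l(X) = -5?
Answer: 11640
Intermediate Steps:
l(3)*(-291*8) = -(-1455)*8 = -5*(-2328) = 11640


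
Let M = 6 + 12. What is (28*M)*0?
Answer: 0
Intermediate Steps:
M = 18
(28*M)*0 = (28*18)*0 = 504*0 = 0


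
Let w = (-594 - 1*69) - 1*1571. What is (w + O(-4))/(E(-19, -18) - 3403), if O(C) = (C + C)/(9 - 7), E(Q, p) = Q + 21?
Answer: 2238/3401 ≈ 0.65804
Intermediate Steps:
E(Q, p) = 21 + Q
w = -2234 (w = (-594 - 69) - 1571 = -663 - 1571 = -2234)
O(C) = C (O(C) = (2*C)/2 = (2*C)*(½) = C)
(w + O(-4))/(E(-19, -18) - 3403) = (-2234 - 4)/((21 - 19) - 3403) = -2238/(2 - 3403) = -2238/(-3401) = -2238*(-1/3401) = 2238/3401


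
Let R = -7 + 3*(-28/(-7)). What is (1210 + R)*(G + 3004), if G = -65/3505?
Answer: 2558536065/701 ≈ 3.6498e+6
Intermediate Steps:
R = 5 (R = -7 + 3*(-28*(-⅐)) = -7 + 3*4 = -7 + 12 = 5)
G = -13/701 (G = -65*1/3505 = -13/701 ≈ -0.018545)
(1210 + R)*(G + 3004) = (1210 + 5)*(-13/701 + 3004) = 1215*(2105791/701) = 2558536065/701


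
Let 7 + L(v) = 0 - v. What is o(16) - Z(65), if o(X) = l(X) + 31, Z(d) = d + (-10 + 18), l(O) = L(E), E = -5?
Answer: -44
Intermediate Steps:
L(v) = -7 - v (L(v) = -7 + (0 - v) = -7 - v)
l(O) = -2 (l(O) = -7 - 1*(-5) = -7 + 5 = -2)
Z(d) = 8 + d (Z(d) = d + 8 = 8 + d)
o(X) = 29 (o(X) = -2 + 31 = 29)
o(16) - Z(65) = 29 - (8 + 65) = 29 - 1*73 = 29 - 73 = -44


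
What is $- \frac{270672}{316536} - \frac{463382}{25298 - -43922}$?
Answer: $- \frac{3446104179}{456471290} \approx -7.5494$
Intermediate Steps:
$- \frac{270672}{316536} - \frac{463382}{25298 - -43922} = \left(-270672\right) \frac{1}{316536} - \frac{463382}{25298 + 43922} = - \frac{11278}{13189} - \frac{463382}{69220} = - \frac{11278}{13189} - \frac{231691}{34610} = - \frac{3446104179}{456471290}$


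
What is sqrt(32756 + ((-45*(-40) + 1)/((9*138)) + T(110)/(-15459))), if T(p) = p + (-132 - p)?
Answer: sqrt(149084045194228698)/2133342 ≈ 180.99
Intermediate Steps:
T(p) = -132
sqrt(32756 + ((-45*(-40) + 1)/((9*138)) + T(110)/(-15459))) = sqrt(32756 + ((-45*(-40) + 1)/((9*138)) - 132/(-15459))) = sqrt(32756 + ((1800 + 1)/1242 - 132*(-1/15459))) = sqrt(32756 + (1801*(1/1242) + 44/5153)) = sqrt(32756 + (1801/1242 + 44/5153)) = sqrt(32756 + 9335201/6400026) = sqrt(209648586857/6400026) = sqrt(149084045194228698)/2133342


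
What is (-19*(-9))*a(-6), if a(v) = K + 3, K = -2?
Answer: 171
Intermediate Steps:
a(v) = 1 (a(v) = -2 + 3 = 1)
(-19*(-9))*a(-6) = -19*(-9)*1 = 171*1 = 171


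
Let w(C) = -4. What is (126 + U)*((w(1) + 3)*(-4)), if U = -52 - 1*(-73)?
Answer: 588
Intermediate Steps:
U = 21 (U = -52 + 73 = 21)
(126 + U)*((w(1) + 3)*(-4)) = (126 + 21)*((-4 + 3)*(-4)) = 147*(-1*(-4)) = 147*4 = 588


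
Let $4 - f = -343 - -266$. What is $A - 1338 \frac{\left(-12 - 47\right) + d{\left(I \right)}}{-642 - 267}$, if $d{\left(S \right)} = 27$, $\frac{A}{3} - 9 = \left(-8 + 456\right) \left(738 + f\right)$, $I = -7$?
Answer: $\frac{333516917}{303} \approx 1.1007 \cdot 10^{6}$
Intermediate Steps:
$f = 81$ ($f = 4 - \left(-343 - -266\right) = 4 - \left(-343 + 266\right) = 4 - -77 = 4 + 77 = 81$)
$A = 1100763$ ($A = 27 + 3 \left(-8 + 456\right) \left(738 + 81\right) = 27 + 3 \cdot 448 \cdot 819 = 27 + 3 \cdot 366912 = 27 + 1100736 = 1100763$)
$A - 1338 \frac{\left(-12 - 47\right) + d{\left(I \right)}}{-642 - 267} = 1100763 - 1338 \frac{\left(-12 - 47\right) + 27}{-642 - 267} = 1100763 - 1338 \frac{-59 + 27}{-909} = 1100763 - 1338 \left(\left(-32\right) \left(- \frac{1}{909}\right)\right) = 1100763 - \frac{14272}{303} = \frac{333516917}{303}$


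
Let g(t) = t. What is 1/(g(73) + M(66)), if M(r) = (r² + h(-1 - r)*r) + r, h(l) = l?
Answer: 1/73 ≈ 0.013699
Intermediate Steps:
M(r) = r + r² + r*(-1 - r) (M(r) = (r² + (-1 - r)*r) + r = (r² + r*(-1 - r)) + r = r + r² + r*(-1 - r))
1/(g(73) + M(66)) = 1/(73 + 0) = 1/73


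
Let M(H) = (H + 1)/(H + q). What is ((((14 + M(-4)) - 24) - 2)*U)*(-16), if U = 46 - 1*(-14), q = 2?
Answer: 10080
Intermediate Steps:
M(H) = (1 + H)/(2 + H) (M(H) = (H + 1)/(H + 2) = (1 + H)/(2 + H))
U = 60 (U = 46 + 14 = 60)
((((14 + M(-4)) - 24) - 2)*U)*(-16) = ((((14 + (1 - 4)/(2 - 4)) - 24) - 2)*60)*(-16) = ((((14 - 3/(-2)) - 24) - 2)*60)*(-16) = ((((14 - ½*(-3)) - 24) - 2)*60)*(-16) = ((((14 + 3/2) - 24) - 2)*60)*(-16) = (((31/2 - 24) - 2)*60)*(-16) = ((-17/2 - 2)*60)*(-16) = -21/2*60*(-16) = -630*(-16) = 10080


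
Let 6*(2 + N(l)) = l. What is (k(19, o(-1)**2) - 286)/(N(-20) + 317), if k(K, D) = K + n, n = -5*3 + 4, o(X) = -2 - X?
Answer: -834/935 ≈ -0.89198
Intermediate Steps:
N(l) = -2 + l/6
n = -11 (n = -15 + 4 = -11)
k(K, D) = -11 + K (k(K, D) = K - 11 = -11 + K)
(k(19, o(-1)**2) - 286)/(N(-20) + 317) = ((-11 + 19) - 286)/((-2 + (1/6)*(-20)) + 317) = (8 - 286)/((-2 - 10/3) + 317) = -278/(-16/3 + 317) = -278/935/3 = -278*3/935 = -834/935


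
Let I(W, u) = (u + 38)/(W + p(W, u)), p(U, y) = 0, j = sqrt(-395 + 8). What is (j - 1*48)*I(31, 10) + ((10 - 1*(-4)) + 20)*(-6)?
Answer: -8628/31 + 144*I*sqrt(43)/31 ≈ -278.32 + 30.46*I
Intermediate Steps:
j = 3*I*sqrt(43) (j = sqrt(-387) = 3*I*sqrt(43) ≈ 19.672*I)
I(W, u) = (38 + u)/W (I(W, u) = (u + 38)/(W + 0) = (38 + u)/W)
(j - 1*48)*I(31, 10) + ((10 - 1*(-4)) + 20)*(-6) = (3*I*sqrt(43) - 1*48)*((38 + 10)/31) + ((10 - 1*(-4)) + 20)*(-6) = (3*I*sqrt(43) - 48)*((1/31)*48) + ((10 + 4) + 20)*(-6) = (-48 + 3*I*sqrt(43))*(48/31) + (14 + 20)*(-6) = (-2304/31 + 144*I*sqrt(43)/31) + 34*(-6) = (-2304/31 + 144*I*sqrt(43)/31) - 204 = -8628/31 + 144*I*sqrt(43)/31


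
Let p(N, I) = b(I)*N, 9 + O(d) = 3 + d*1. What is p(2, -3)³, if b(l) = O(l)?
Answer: -5832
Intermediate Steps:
O(d) = -6 + d (O(d) = -9 + (3 + d*1) = -9 + (3 + d) = -6 + d)
b(l) = -6 + l
p(N, I) = N*(-6 + I) (p(N, I) = (-6 + I)*N = N*(-6 + I))
p(2, -3)³ = (2*(-6 - 3))³ = (2*(-9))³ = (-18)³ = -5832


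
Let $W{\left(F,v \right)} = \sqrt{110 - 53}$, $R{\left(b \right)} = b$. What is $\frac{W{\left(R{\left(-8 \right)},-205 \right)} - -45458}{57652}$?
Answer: $\frac{3247}{4118} + \frac{\sqrt{57}}{57652} \approx 0.78862$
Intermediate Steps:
$W{\left(F,v \right)} = \sqrt{57}$
$\frac{W{\left(R{\left(-8 \right)},-205 \right)} - -45458}{57652} = \frac{\sqrt{57} - -45458}{57652} = \left(\sqrt{57} + 45458\right) \frac{1}{57652} = \left(45458 + \sqrt{57}\right) \frac{1}{57652} = \frac{3247}{4118} + \frac{\sqrt{57}}{57652}$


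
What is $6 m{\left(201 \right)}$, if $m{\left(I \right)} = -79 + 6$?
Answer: $-438$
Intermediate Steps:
$m{\left(I \right)} = -73$
$6 m{\left(201 \right)} = 6 \left(-73\right) = -438$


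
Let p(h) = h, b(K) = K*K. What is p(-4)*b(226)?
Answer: -204304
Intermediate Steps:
b(K) = K²
p(-4)*b(226) = -4*226² = -4*51076 = -204304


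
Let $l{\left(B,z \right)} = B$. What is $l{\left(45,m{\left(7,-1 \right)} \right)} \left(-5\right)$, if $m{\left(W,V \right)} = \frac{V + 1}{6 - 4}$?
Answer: $-225$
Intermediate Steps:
$m{\left(W,V \right)} = \frac{1}{2} + \frac{V}{2}$ ($m{\left(W,V \right)} = \frac{1 + V}{2} = \left(1 + V\right) \frac{1}{2} = \frac{1}{2} + \frac{V}{2}$)
$l{\left(45,m{\left(7,-1 \right)} \right)} \left(-5\right) = 45 \left(-5\right) = -225$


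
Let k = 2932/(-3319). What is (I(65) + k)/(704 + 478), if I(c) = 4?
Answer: 1724/653843 ≈ 0.0026367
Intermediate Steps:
k = -2932/3319 (k = 2932*(-1/3319) = -2932/3319 ≈ -0.88340)
(I(65) + k)/(704 + 478) = (4 - 2932/3319)/(704 + 478) = (10344/3319)/1182 = (10344/3319)*(1/1182) = 1724/653843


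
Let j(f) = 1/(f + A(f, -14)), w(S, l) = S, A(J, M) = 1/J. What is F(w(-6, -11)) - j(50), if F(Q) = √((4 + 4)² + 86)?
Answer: -50/2501 + 5*√6 ≈ 12.227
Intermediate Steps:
F(Q) = 5*√6 (F(Q) = √(8² + 86) = √(64 + 86) = √150 = 5*√6)
j(f) = 1/(f + 1/f)
F(w(-6, -11)) - j(50) = 5*√6 - 50/(1 + 50²) = 5*√6 - 50/(1 + 2500) = 5*√6 - 50/2501 = -50/2501 + 5*√6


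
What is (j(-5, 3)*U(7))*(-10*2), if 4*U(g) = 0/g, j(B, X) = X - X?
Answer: 0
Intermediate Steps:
j(B, X) = 0
U(g) = 0 (U(g) = (0/g)/4 = (¼)*0 = 0)
(j(-5, 3)*U(7))*(-10*2) = (0*0)*(-10*2) = 0*(-20) = 0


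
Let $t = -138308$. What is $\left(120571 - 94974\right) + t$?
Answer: $-112711$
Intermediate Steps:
$\left(120571 - 94974\right) + t = \left(120571 - 94974\right) - 138308 = 25597 - 138308 = -112711$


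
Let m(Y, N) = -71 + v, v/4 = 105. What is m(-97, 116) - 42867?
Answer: -42518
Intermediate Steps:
v = 420 (v = 4*105 = 420)
m(Y, N) = 349 (m(Y, N) = -71 + 420 = 349)
m(-97, 116) - 42867 = 349 - 42867 = -42518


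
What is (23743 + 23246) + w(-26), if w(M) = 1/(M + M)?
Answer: 2443427/52 ≈ 46989.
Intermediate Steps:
w(M) = 1/(2*M)
(23743 + 23246) + w(-26) = (23743 + 23246) + (1/2)/(-26) = 46989 + (1/2)*(-1/26) = 46989 - 1/52 = 2443427/52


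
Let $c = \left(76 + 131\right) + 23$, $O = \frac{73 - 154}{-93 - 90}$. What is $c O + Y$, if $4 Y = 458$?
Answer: $\frac{26389}{122} \approx 216.3$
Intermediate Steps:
$Y = \frac{229}{2}$ ($Y = \frac{1}{4} \cdot 458 = \frac{229}{2} \approx 114.5$)
$O = \frac{27}{61}$ ($O = - \frac{81}{-183} = \left(-81\right) \left(- \frac{1}{183}\right) = \frac{27}{61} \approx 0.44262$)
$c = 230$ ($c = 207 + 23 = 230$)
$c O + Y = 230 \cdot \frac{27}{61} + \frac{229}{2} = \frac{6210}{61} + \frac{229}{2} = \frac{26389}{122}$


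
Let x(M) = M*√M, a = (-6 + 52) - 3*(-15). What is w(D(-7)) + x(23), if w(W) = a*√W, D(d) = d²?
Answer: 637 + 23*√23 ≈ 747.30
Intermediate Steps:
a = 91 (a = 46 + 45 = 91)
w(W) = 91*√W
x(M) = M^(3/2)
w(D(-7)) + x(23) = 91*√((-7)²) + 23^(3/2) = 91*√49 + 23*√23 = 91*7 + 23*√23 = 637 + 23*√23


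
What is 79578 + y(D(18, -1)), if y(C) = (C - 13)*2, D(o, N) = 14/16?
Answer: 318215/4 ≈ 79554.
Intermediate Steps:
D(o, N) = 7/8 (D(o, N) = 14*(1/16) = 7/8)
y(C) = -26 + 2*C (y(C) = (-13 + C)*2 = -26 + 2*C)
79578 + y(D(18, -1)) = 79578 + (-26 + 2*(7/8)) = 79578 + (-26 + 7/4) = 79578 - 97/4 = 318215/4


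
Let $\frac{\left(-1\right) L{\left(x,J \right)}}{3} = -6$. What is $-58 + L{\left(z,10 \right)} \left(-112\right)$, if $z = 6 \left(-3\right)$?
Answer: $-2074$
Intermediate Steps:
$z = -18$
$L{\left(x,J \right)} = 18$ ($L{\left(x,J \right)} = \left(-3\right) \left(-6\right) = 18$)
$-58 + L{\left(z,10 \right)} \left(-112\right) = -58 + 18 \left(-112\right) = -58 - 2016 = -2074$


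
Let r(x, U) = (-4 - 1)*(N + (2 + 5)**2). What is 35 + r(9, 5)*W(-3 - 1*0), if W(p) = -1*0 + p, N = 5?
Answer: 845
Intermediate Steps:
r(x, U) = -270 (r(x, U) = (-4 - 1)*(5 + (2 + 5)**2) = -5*(5 + 7**2) = -5*(5 + 49) = -5*54 = -270)
W(p) = p (W(p) = 0 + p = p)
35 + r(9, 5)*W(-3 - 1*0) = 35 - 270*(-3 - 1*0) = 35 - 270*(-3 + 0) = 35 - 270*(-3) = 35 + 810 = 845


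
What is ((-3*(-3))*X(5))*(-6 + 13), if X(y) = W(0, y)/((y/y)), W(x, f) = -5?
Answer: -315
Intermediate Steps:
X(y) = -5 (X(y) = -5/(y/y) = -5/1 = -5*1 = -5)
((-3*(-3))*X(5))*(-6 + 13) = (-3*(-3)*(-5))*(-6 + 13) = (9*(-5))*7 = -45*7 = -315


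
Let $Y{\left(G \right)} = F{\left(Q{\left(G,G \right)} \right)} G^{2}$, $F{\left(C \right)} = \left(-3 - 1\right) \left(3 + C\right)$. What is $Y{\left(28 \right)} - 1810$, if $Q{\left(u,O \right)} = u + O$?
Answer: $-186834$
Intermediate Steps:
$Q{\left(u,O \right)} = O + u$
$F{\left(C \right)} = -12 - 4 C$ ($F{\left(C \right)} = - 4 \left(3 + C\right) = -12 - 4 C$)
$Y{\left(G \right)} = G^{2} \left(-12 - 8 G\right)$ ($Y{\left(G \right)} = \left(-12 - 4 \left(G + G\right)\right) G^{2} = \left(-12 - 4 \cdot 2 G\right) G^{2} = \left(-12 - 8 G\right) G^{2} = G^{2} \left(-12 - 8 G\right)$)
$Y{\left(28 \right)} - 1810 = 28^{2} \left(-12 - 224\right) - 1810 = 784 \left(-12 - 224\right) - 1810 = 784 \left(-236\right) - 1810 = -185024 - 1810 = -186834$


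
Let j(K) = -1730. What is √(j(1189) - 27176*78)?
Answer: I*√2121458 ≈ 1456.5*I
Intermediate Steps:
√(j(1189) - 27176*78) = √(-1730 - 27176*78) = √(-1730 - 2119728) = √(-2121458) = I*√2121458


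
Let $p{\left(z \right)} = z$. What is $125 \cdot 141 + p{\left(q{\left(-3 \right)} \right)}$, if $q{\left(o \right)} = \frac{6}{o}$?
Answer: $17623$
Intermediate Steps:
$125 \cdot 141 + p{\left(q{\left(-3 \right)} \right)} = 125 \cdot 141 + \frac{6}{-3} = 17625 + 6 \left(- \frac{1}{3}\right) = 17625 - 2 = 17623$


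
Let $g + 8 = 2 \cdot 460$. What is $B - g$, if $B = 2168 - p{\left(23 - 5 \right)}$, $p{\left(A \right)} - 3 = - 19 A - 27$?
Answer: $1622$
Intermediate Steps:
$p{\left(A \right)} = -24 - 19 A$ ($p{\left(A \right)} = 3 - \left(27 + 19 A\right) = -24 - 19 A$)
$g = 912$ ($g = -8 + 2 \cdot 460 = -8 + 920 = 912$)
$B = 2534$ ($B = 2168 - \left(-24 - 19 \left(23 - 5\right)\right) = 2168 - \left(-24 - 342\right) = 2168 - -366 = 2168 + 366 = 2534$)
$B - g = 2534 - 912 = 1622$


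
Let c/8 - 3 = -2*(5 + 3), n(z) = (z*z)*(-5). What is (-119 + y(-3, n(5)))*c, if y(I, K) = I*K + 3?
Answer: -26936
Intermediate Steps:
n(z) = -5*z² (n(z) = z²*(-5) = -5*z²)
c = -104 (c = 24 + 8*(-2*(5 + 3)) = 24 + 8*(-2*8) = 24 + 8*(-16) = 24 - 128 = -104)
y(I, K) = 3 + I*K
(-119 + y(-3, n(5)))*c = (-119 + (3 - (-15)*5²))*(-104) = (-119 + (3 - (-15)*25))*(-104) = (-119 + (3 - 3*(-125)))*(-104) = (-119 + (3 + 375))*(-104) = (-119 + 378)*(-104) = 259*(-104) = -26936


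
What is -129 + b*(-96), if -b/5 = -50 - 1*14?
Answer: -30849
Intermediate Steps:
b = 320 (b = -5*(-50 - 1*14) = -5*(-50 - 14) = -5*(-64) = 320)
-129 + b*(-96) = -129 + 320*(-96) = -129 - 30720 = -30849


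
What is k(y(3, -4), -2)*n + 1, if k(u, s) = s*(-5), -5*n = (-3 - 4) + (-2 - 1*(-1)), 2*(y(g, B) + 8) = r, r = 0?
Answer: 17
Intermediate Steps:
y(g, B) = -8 (y(g, B) = -8 + (1/2)*0 = -8 + 0 = -8)
n = 8/5 (n = -((-3 - 4) + (-2 - 1*(-1)))/5 = -(-7 + (-2 + 1))/5 = -(-7 - 1)/5 = -1/5*(-8) = 8/5 ≈ 1.6000)
k(u, s) = -5*s
k(y(3, -4), -2)*n + 1 = -5*(-2)*(8/5) + 1 = 10*(8/5) + 1 = 16 + 1 = 17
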